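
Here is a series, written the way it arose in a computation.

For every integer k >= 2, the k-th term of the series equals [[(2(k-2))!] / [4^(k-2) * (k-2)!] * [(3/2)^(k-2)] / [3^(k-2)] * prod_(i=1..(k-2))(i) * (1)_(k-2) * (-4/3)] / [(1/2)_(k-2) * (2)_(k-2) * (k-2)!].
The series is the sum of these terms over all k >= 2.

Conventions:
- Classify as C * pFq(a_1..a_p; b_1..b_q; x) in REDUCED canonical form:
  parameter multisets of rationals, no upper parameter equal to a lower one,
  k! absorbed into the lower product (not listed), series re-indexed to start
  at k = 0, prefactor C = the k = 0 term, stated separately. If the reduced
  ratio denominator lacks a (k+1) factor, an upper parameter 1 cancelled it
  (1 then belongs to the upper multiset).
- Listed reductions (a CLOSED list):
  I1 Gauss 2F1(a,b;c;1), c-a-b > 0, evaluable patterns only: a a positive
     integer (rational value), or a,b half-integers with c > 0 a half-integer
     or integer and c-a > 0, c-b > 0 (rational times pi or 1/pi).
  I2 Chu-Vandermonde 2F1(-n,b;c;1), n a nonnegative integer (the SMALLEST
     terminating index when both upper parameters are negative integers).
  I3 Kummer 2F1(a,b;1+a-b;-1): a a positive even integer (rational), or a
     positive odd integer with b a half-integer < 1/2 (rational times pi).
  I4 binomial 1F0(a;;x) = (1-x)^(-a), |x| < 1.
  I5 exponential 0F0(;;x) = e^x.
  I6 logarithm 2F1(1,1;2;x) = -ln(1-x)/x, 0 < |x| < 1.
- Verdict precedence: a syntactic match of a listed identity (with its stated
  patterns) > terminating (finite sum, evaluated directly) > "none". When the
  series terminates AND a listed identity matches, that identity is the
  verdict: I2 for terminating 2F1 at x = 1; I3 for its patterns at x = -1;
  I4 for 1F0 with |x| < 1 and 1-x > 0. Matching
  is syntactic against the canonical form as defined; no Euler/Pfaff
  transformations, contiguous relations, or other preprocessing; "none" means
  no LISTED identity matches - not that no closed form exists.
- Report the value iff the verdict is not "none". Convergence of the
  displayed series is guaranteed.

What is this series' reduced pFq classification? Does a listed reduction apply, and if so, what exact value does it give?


This is -4/3 * 2F1(1, 1; 2; 1/2) in reduced canonical form. Verdict: the logarithmic series (I6) fires (the logarithm: parameters (1,1;2), x = 1/2). Its exact value is (8/3) * ln(1/2).

Key observation: with t_0 = -4/3, the (2k)!/(4^k k!) block (C = -4/3, x = 1/2) is the Pochhammer (1/2)_k.
Term ratio: r(k) = (1/2) * (k+1) (k+1) / [(k+2) (k+1)] - rational in k. x = (1/2); t_0 = -4/3; negate the roots.


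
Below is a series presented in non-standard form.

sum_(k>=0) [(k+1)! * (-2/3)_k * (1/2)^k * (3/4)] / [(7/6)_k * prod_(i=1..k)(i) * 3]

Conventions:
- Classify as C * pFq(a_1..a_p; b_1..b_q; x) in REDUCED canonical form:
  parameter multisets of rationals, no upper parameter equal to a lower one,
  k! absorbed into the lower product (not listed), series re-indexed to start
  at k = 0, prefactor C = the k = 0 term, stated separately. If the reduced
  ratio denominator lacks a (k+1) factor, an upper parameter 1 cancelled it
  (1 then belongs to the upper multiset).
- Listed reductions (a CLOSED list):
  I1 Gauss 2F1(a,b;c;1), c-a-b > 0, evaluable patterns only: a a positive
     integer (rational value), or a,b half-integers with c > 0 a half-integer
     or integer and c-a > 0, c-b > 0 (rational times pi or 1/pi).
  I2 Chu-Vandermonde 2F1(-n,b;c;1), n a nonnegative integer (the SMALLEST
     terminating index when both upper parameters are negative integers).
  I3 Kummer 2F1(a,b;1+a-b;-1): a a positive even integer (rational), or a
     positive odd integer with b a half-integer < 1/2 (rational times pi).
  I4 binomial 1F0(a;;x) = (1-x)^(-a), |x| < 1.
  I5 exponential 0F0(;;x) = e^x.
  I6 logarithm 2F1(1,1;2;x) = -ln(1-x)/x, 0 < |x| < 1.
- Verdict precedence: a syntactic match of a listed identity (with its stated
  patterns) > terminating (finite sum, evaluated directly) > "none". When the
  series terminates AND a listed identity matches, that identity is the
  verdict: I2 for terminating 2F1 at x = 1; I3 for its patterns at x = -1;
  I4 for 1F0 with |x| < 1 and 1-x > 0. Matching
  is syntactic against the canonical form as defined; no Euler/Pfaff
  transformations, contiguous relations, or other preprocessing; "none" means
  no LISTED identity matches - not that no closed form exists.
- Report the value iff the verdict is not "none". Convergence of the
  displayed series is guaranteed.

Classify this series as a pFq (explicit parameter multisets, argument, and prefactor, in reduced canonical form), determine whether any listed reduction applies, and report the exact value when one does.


Prefactor 1/4, argument 1/2: 2F1 with upper {-2/3, 2} over lower {7/6}. Verdict: none. A 2F1 with upper {-2/3, 2} fits none of I1-I6 at x = 1/2; the sum runs forever.

Key step: x = (1/2) and the factorial ratio (prefactor 1/4) (k+a-1)!/(a-1)! is a rising factorial (a)_k.
Step ratio: r(k) = (1/2) * (k-2/3) (k+2) / [(k+7/6) (k+1)] ; factor over Q: parameters, x = (1/2), and C = 1/4.


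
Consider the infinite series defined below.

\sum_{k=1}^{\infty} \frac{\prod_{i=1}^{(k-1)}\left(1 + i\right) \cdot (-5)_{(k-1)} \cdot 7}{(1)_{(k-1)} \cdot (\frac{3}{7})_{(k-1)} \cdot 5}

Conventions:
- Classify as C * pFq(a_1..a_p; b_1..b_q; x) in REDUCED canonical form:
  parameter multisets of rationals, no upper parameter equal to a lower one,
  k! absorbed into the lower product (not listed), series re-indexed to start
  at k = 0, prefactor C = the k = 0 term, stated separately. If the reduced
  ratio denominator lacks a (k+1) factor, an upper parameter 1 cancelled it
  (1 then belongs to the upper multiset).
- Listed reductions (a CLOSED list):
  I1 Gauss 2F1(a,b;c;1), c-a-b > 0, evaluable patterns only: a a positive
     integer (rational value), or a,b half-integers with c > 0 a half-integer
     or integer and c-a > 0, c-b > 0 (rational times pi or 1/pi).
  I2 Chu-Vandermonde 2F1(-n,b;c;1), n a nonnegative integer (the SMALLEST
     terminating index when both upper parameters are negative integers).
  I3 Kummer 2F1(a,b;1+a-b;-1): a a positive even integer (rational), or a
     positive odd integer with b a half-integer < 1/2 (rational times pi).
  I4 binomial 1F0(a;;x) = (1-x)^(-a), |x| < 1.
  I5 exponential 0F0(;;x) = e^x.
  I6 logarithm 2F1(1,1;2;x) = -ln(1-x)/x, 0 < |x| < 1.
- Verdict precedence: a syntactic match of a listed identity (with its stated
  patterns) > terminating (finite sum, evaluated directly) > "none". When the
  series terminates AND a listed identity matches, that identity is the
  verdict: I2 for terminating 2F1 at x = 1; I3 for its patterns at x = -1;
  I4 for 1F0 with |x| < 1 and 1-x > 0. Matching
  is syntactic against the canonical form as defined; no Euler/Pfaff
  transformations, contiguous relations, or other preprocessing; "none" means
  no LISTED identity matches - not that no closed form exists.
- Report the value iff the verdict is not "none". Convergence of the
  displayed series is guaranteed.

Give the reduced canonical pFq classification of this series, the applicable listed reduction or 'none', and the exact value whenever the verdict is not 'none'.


Reduced: x = 1, 2F1, upper = {-5, 2}, lower = {\frac{3}{7}}, C = \frac{7}{5}. Verdict (x = 1): the Chu-Vandermonde identity I2 applies (terminating 2F1 at x = 1 with n = 5, b = 2, c = \frac{3}{7}). Hence: \frac{77}{930}.

Structural cue: from the first term \frac{7}{5}: the running product (prefactor 7/5) telescopes to a rising factorial.
Adjacent-term ratio: r(k) = 1 * (k-5) (k+2) / [(k+\frac{3}{7}) (k+1)] - poly over poly, x = 1 from leading terms; C = \frac{7}{5} at k = 0.


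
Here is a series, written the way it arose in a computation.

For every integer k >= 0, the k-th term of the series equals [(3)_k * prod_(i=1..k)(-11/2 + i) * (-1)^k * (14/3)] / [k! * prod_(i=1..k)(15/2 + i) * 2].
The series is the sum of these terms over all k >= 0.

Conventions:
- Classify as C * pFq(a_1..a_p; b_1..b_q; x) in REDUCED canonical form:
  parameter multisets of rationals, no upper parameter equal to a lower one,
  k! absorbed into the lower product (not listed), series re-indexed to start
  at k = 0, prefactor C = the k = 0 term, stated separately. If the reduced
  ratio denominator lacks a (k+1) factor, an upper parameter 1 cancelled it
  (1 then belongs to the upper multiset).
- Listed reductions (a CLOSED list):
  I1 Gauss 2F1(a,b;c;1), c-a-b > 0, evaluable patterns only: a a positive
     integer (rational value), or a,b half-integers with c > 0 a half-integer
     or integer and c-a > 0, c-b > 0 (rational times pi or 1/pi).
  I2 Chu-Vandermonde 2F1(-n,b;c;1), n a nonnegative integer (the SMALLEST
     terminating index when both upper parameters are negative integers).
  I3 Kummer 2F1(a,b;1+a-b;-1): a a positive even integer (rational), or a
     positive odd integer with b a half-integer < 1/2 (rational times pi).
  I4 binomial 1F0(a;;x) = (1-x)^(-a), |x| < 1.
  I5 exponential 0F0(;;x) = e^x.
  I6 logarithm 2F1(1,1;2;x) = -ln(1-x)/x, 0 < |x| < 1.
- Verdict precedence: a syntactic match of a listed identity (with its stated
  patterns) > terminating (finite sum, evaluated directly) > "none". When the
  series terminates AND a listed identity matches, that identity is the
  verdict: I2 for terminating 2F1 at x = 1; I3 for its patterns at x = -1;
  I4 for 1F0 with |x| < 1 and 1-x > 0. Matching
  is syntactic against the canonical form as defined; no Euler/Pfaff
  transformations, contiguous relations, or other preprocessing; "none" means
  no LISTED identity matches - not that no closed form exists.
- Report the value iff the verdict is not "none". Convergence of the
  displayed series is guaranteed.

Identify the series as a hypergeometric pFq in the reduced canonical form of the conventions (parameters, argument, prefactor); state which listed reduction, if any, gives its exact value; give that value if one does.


At argument -1: a 2F1 with upper {-9/2, 3}, lower {17/2}, scaled by C = 7/3. Verdict at x = -1: Kummer (I3) matches (x = -1; c = 17/2 equals 1+a-b for upper {-9/2, 3}: listed pattern). Exact value: (105105/32768) * pi.

The tell: t_0 = 7/3 here, and the lower running product (C = 7/3) is a rising factorial.
Consecutive-term ratio: r(k) = (-1) * (k-9/2) (k+3) / [(k+17/2) (k+1)] - rational in k, leading ratio (-1); with t_0 = 7/3, classification follows.


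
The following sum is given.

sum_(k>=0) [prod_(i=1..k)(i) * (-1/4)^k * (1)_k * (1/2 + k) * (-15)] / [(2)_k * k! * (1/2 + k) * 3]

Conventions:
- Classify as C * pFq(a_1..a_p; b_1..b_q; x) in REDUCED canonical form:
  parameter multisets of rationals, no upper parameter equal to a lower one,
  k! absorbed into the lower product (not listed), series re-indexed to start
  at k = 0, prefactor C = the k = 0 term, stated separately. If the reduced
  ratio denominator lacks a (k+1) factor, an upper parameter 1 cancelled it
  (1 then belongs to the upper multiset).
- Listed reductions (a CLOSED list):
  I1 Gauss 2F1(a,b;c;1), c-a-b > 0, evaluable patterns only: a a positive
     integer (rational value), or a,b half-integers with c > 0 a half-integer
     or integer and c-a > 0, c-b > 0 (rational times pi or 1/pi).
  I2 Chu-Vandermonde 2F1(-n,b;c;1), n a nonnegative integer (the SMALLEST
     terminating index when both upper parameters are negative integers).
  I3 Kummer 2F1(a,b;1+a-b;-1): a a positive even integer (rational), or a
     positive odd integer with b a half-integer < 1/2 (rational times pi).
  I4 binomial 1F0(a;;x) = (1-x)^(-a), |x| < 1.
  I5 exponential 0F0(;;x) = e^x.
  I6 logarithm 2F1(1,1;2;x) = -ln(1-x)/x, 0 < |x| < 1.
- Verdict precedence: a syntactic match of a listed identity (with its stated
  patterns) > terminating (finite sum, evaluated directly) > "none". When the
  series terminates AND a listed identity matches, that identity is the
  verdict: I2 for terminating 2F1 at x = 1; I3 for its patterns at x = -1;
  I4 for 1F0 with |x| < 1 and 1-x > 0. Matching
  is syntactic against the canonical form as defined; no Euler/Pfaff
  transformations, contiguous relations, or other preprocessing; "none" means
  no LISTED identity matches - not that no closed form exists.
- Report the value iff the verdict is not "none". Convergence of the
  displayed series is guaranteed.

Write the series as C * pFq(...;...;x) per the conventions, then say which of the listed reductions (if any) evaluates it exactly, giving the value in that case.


This is -5 * 2F1(1, 1; 2; -1/4) in reduced canonical form. Verdict at x = -1/4: logarithm (I6) matches (the logarithm: parameters (1,1;2), x = -1/4). Exact value: (-20) * ln(5/4).

Structural cue: t_0 = -5 here, and k + 1/2 divides numerator and denominator alike; C = -5, x = -1/4 after cancelling.
Step ratio: r(k) = (-1/4) * (k+1) (k+1) / [(k+2) (k+1)] - rational in k. x = (-1/4); t_0 = -5; negate the roots.


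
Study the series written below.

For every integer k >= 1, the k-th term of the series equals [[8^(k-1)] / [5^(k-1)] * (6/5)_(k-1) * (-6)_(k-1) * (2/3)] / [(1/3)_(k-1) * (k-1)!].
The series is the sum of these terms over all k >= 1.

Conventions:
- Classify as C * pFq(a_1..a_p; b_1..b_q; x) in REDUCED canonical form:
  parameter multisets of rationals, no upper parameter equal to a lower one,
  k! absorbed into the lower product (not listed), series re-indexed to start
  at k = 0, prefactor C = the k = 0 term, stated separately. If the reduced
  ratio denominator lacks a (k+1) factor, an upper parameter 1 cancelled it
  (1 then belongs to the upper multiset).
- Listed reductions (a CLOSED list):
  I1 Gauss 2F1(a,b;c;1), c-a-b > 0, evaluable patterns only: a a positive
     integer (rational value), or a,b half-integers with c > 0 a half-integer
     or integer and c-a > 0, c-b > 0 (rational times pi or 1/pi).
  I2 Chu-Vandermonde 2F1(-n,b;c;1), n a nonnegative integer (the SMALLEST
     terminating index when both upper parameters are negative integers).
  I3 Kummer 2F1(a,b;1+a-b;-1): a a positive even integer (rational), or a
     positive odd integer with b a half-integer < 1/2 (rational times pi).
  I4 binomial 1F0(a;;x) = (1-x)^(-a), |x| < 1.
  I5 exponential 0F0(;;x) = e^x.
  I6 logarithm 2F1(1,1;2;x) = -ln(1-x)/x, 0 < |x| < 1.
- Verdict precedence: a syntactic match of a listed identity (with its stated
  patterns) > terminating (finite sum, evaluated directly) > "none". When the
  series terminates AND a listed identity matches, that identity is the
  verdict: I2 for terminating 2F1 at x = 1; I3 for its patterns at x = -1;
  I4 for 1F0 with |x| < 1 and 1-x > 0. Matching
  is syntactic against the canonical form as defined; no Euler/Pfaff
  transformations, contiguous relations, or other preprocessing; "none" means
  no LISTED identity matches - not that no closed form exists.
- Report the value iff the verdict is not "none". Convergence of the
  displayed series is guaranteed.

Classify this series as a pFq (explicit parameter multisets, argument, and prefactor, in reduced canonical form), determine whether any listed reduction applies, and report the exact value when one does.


First insight: t_0 = 2/3 here, and the two geometric factors (C = 2/3) combine into one argument.
Adjacent-term ratio: r(k) = (8/5) * (k-6) (k+6/5) / [(k+1/3) (k+1)] - rational in k, leading ratio (8/5); with t_0 = 2/3, classification follows.

Prefactor 2/3, argument 8/5: 2F1 with upper {-6, 6/5} over lower {1/3}. Verdict: terminating - upper -6 stops the sum at k = 6; the 7 terms are added exactly. Its exact value is 25876440358/25634765625.


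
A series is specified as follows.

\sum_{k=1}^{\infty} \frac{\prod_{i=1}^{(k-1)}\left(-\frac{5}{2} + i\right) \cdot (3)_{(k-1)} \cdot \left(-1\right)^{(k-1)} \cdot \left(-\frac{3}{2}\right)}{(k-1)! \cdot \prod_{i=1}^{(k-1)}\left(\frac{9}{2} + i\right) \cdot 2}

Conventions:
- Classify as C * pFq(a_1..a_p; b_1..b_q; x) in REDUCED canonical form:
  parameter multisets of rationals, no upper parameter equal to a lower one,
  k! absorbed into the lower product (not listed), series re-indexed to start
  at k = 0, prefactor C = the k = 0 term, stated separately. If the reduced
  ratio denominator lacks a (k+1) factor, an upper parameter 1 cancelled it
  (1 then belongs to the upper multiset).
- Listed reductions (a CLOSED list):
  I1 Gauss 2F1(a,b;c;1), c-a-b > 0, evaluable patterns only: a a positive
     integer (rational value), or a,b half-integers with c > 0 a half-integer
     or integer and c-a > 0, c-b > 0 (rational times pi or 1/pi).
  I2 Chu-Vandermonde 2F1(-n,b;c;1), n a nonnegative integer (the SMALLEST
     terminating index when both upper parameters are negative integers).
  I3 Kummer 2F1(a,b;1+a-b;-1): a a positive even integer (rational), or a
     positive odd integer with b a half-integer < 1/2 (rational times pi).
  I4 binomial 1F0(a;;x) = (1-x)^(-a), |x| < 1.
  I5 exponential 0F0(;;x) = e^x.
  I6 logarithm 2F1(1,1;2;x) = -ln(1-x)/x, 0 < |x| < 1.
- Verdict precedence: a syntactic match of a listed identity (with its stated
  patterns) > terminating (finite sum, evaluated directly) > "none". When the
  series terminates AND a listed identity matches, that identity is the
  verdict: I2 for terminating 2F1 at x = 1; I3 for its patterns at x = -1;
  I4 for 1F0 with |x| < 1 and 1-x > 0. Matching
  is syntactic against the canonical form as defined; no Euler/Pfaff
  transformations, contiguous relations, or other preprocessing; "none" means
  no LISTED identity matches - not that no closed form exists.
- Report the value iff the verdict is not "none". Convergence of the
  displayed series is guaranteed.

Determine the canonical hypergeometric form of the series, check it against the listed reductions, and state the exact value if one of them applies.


At argument -1: a 2F1 with upper {-\frac{3}{2}, 3}, lower {\frac{11}{2}}, scaled by C = -\frac{3}{4}. Verdict (x = -1): the Kummer evaluation I3 applies (x = -1; c = \frac{11}{2} equals 1+a-b for upper {-\frac{3}{2}, 3}: listed pattern). Hence: \left(-\frac{945}{2048}\right) \cdot \pi.

Structural cue: t_0 = -\frac{3}{4} here, and the running product (prefactor -3/4) telescopes to a rising factorial.
Adjacent-term ratio: r(k) = -1 * (k-\frac{3}{2}) (k+3) / [(k+\frac{11}{2}) (k+1)] ; factor over Q: parameters, x = -1, and C = -\frac{3}{4}.


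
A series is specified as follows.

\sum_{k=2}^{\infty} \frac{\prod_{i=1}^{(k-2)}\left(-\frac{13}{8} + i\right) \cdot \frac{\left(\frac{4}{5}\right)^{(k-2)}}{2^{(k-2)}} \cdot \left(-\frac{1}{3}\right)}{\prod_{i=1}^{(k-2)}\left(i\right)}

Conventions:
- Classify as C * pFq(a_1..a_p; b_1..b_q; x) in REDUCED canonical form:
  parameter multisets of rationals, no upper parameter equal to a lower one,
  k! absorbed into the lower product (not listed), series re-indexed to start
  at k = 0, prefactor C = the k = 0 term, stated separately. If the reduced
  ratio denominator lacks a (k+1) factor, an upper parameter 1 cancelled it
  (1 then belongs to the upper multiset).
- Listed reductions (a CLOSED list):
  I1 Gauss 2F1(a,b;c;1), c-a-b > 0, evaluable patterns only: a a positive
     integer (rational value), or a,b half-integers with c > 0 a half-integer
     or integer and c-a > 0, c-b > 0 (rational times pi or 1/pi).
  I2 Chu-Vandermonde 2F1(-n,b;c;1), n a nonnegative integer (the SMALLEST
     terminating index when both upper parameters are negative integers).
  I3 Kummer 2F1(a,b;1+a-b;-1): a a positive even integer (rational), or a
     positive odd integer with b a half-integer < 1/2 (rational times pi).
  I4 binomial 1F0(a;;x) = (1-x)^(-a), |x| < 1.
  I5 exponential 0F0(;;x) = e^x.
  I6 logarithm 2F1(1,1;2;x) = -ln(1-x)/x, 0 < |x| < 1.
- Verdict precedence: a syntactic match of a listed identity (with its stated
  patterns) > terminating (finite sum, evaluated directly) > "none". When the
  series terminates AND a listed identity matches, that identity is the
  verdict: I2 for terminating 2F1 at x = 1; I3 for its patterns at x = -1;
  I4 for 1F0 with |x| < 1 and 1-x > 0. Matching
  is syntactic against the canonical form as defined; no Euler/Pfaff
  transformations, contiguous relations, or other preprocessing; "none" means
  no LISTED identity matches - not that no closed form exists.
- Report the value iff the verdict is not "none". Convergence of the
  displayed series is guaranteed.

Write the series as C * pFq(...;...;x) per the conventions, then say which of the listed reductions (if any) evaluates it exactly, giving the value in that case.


With C = -\frac{1}{3}: the canonical form is 1F0(-\frac{5}{8}; -; \frac{2}{5}). Verdict (x = \frac{2}{5}): binomial (I4) applies (the 1F0 binomial series: exponent 5/8, x = \frac{2}{5}). Its exact value is \left(-\frac{1}{3}\right) \cdot \left(\frac{3}{5}\right)^{\frac{5}{8}}.

Key observation: from the first term -\frac{1}{3}: the two k-th powers (C = -1/3) combine into one argument.
Adjacent-term ratio: r(k) = \frac{2}{5} * (k-\frac{5}{8}) / [(k+1)] - poly over poly, x = \frac{2}{5} from leading terms; C = -\frac{1}{3} at k = 0.


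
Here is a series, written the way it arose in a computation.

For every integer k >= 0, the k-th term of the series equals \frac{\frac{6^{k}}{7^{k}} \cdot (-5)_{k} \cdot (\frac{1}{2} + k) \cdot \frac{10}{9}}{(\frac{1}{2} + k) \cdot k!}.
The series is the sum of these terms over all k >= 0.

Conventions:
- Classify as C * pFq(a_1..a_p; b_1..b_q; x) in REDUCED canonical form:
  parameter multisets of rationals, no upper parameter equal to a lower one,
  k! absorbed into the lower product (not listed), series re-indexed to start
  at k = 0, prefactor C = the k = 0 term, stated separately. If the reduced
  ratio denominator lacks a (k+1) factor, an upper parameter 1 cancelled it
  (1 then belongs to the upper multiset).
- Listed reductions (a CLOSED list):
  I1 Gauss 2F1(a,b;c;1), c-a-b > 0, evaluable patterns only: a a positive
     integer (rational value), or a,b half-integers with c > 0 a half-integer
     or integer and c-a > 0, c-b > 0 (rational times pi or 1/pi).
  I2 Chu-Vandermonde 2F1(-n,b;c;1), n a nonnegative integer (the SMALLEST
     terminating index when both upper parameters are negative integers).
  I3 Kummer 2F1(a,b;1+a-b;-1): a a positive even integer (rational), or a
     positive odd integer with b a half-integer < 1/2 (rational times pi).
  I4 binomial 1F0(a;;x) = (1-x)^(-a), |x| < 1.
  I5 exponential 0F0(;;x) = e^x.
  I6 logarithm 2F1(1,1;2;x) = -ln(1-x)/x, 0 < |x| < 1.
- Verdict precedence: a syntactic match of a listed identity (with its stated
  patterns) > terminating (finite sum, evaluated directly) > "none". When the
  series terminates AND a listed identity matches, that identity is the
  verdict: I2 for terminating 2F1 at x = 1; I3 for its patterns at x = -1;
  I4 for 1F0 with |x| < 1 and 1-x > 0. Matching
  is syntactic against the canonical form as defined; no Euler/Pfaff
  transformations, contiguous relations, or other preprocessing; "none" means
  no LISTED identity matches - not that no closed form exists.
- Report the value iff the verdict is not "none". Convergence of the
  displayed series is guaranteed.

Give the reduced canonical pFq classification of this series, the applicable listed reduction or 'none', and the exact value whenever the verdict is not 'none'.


x = \frac{6}{7} here; the reduced form reads 1F0, upper {-5}, lower {-}, C = \frac{10}{9}. Verdict: binomial (I4) matches (the 1F0 binomial series: exponent 5, x = \frac{6}{7}). Value: \frac{10}{151263}.

Structural cue: t_0 being \frac{10}{9}, the two geometric factors (prefactor 10/9) combine into one argument.
Adjacent-term ratio: r(k) = \frac{6}{7} * (k-5) / [(k+1)] - rational; roots negated = parameters, x = \frac{6}{7}, C = \frac{10}{9}.


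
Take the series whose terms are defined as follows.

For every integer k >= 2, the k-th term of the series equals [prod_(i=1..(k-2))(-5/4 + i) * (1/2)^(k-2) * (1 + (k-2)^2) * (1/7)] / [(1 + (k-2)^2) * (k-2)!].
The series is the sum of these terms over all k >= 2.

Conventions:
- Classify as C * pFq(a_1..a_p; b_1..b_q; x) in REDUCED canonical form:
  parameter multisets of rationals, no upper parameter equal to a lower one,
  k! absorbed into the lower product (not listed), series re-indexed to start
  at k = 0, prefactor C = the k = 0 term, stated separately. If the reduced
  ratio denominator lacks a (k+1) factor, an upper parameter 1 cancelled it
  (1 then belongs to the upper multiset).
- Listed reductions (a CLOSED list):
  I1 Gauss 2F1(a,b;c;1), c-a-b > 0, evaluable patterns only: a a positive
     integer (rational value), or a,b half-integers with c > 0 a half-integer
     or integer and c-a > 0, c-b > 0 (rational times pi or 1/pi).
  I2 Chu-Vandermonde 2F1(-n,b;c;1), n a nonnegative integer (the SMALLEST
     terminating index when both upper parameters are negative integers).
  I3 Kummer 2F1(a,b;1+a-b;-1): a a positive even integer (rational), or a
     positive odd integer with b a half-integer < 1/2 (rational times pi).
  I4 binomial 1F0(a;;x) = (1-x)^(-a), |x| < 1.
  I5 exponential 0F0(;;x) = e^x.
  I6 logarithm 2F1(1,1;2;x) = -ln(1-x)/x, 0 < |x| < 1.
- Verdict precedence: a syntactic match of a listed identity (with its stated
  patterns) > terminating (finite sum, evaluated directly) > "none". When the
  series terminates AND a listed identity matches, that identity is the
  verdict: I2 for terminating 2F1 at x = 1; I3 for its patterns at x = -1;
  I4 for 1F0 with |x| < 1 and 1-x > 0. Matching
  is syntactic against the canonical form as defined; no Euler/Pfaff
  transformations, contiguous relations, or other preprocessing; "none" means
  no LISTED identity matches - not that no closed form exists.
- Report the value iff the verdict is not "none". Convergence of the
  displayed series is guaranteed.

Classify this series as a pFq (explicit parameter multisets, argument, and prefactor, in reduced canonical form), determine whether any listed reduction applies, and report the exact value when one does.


Reduced: x = 1/2, 1F0, upper = {-1/4}, lower = {-}, C = 1/7. Verdict: the I4 binomial reduction matches (the 1F0 binomial series: exponent 1/4, x = 1/2). Hence: (1/7) * (1/2)^(1/4).

Key observation: from the first term 1/7: the running product (C = 1/7, x = 1/2) telescopes to a rising factorial.
Term ratio: r(k) = (1/2) * (k-1/4) / [(k+1)] - poly over poly, x = (1/2) from leading terms; C = 1/7 at k = 0.


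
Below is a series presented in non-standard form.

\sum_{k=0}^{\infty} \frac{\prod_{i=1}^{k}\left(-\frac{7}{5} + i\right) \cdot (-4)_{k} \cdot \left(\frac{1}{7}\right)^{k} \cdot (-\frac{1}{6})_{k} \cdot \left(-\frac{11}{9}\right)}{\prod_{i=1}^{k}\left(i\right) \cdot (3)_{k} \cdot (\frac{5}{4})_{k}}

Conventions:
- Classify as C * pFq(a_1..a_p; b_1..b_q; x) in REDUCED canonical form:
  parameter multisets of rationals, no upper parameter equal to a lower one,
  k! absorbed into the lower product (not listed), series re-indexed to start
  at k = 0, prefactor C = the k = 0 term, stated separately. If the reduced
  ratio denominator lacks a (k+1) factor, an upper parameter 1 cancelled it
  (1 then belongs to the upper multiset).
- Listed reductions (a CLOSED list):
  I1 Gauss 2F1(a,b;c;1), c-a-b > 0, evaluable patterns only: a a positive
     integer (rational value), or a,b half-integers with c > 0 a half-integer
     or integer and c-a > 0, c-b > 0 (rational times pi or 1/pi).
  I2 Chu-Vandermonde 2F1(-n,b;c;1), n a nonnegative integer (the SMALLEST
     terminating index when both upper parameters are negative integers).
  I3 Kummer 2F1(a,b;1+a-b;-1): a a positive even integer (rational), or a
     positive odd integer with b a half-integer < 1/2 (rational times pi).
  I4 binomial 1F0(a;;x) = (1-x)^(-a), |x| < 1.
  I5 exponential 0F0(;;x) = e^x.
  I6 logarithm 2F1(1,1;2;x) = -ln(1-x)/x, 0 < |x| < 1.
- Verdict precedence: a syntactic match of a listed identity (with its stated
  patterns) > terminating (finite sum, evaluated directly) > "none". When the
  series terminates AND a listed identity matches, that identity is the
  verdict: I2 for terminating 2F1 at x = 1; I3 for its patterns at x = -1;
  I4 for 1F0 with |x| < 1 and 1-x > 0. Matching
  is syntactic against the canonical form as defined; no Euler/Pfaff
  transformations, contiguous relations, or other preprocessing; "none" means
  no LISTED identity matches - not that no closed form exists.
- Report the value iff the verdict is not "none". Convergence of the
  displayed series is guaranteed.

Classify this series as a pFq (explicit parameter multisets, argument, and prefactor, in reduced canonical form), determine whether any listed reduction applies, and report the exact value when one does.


At argument \frac{1}{7}: a 3F2 with upper {-4, -\frac{2}{5}, -\frac{1}{6}}, lower {\frac{5}{4}, 3}, scaled by C = -\frac{11}{9}. Verdict: terminating (-4 upstairs). 5 nonzero terms in all; added directly. Its exact value is -\frac{2322975956741}{1919892121875}.

First insight: with t_0 = -\frac{11}{9}, the product of the first k integers (C = -11/9, x = 1/7) is k!.
Step ratio: r(k) = \frac{1}{7} * (k-4) (k-\frac{2}{5}) (k-\frac{1}{6}) / [(k+\frac{5}{4}) (k+3) (k+1)] - rational; roots negated = parameters, x = \frac{1}{7}, C = -\frac{11}{9}.


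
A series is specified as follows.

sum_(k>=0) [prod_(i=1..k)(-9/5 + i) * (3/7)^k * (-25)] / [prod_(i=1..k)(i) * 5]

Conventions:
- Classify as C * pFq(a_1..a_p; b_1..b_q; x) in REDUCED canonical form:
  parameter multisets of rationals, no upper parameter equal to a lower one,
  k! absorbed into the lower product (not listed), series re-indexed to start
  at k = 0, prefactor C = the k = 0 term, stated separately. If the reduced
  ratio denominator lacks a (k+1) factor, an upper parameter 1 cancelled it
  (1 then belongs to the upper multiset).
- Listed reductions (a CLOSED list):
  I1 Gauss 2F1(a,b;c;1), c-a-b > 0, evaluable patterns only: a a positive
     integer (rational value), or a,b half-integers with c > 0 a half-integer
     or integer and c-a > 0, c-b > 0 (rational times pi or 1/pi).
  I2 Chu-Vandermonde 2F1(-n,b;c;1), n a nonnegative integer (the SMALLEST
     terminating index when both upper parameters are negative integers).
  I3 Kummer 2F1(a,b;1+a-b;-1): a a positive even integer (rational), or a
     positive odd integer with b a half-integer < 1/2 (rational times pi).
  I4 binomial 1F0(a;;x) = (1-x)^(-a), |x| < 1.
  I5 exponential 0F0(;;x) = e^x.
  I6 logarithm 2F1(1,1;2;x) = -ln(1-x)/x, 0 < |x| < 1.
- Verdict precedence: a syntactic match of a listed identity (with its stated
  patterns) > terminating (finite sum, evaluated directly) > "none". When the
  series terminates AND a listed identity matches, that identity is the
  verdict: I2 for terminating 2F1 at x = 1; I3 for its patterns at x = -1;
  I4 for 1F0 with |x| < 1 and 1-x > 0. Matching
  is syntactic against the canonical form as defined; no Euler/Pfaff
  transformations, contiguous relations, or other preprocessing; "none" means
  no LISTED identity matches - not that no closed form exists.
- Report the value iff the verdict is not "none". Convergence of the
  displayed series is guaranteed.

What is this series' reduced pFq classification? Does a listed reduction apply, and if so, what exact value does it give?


The series (x = 3/7) is 1F0: upper {-4/5}, lower {-}, prefactor -5. Verdict: the I4 binomial reduction matches (the 1F0 binomial series: exponent 4/5, x = 3/7). Hence: (-5) * (4/7)^(4/5).

Structural cue: from the first term -5: the running product (C = -5, x = 3/7) telescopes to a rising factorial.
Step ratio: r(k) = (3/7) * (k-4/5) / [(k+1)] - rational in k, leading ratio (3/7); with t_0 = -5, classification follows.


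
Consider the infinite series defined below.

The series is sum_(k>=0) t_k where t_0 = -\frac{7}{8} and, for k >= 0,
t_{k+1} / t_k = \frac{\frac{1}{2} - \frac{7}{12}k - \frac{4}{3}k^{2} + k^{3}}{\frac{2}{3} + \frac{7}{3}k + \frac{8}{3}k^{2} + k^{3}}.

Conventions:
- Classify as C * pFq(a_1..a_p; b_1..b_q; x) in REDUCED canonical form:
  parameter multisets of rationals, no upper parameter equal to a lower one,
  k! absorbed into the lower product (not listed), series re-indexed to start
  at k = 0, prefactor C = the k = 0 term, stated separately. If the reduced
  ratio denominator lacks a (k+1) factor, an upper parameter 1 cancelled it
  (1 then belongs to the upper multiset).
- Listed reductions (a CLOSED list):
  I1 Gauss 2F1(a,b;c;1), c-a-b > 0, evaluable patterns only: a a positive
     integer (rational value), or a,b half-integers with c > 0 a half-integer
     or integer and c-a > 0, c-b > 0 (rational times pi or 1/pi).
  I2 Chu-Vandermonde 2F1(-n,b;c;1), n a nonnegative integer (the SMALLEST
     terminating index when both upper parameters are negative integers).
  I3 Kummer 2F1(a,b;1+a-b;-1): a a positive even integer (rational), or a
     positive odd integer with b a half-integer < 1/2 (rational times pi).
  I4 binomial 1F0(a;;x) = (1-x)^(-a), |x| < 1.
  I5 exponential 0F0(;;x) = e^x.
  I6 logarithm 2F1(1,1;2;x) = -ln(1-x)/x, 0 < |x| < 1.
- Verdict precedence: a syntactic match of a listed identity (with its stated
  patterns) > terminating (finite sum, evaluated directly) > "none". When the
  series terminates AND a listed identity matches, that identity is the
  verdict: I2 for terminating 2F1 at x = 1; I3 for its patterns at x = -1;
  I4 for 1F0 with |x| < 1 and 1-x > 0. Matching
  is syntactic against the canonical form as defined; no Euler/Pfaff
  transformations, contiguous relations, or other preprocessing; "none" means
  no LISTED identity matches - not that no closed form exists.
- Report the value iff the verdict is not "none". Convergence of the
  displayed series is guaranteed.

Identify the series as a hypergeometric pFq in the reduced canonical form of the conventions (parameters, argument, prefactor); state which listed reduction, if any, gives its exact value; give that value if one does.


x = 1 here; the reduced form reads 2F1, upper {-\frac{3}{2}, -\frac{1}{2}}, lower {1}, C = -\frac{7}{8}. Verdict: the half-integer Gauss pattern (I1) matches (x = 1; upper {-\frac{3}{2}, -\frac{1}{2}} half-integers, c = 1 in the evaluable pattern). Sum: \left(-\frac{14}{3}\right) / \pi.

Key observation: with t_0 = -\frac{7}{8}, cancel k + 2/3 from the displayed ratio first; then C = -7/8.
Consecutive-term ratio: r(k) = 1 * (k-\frac{3}{2}) (k-\frac{1}{2}) / [(k+1) (k+1)] - rational in k, leading ratio 1; with t_0 = -\frac{7}{8}, classification follows.


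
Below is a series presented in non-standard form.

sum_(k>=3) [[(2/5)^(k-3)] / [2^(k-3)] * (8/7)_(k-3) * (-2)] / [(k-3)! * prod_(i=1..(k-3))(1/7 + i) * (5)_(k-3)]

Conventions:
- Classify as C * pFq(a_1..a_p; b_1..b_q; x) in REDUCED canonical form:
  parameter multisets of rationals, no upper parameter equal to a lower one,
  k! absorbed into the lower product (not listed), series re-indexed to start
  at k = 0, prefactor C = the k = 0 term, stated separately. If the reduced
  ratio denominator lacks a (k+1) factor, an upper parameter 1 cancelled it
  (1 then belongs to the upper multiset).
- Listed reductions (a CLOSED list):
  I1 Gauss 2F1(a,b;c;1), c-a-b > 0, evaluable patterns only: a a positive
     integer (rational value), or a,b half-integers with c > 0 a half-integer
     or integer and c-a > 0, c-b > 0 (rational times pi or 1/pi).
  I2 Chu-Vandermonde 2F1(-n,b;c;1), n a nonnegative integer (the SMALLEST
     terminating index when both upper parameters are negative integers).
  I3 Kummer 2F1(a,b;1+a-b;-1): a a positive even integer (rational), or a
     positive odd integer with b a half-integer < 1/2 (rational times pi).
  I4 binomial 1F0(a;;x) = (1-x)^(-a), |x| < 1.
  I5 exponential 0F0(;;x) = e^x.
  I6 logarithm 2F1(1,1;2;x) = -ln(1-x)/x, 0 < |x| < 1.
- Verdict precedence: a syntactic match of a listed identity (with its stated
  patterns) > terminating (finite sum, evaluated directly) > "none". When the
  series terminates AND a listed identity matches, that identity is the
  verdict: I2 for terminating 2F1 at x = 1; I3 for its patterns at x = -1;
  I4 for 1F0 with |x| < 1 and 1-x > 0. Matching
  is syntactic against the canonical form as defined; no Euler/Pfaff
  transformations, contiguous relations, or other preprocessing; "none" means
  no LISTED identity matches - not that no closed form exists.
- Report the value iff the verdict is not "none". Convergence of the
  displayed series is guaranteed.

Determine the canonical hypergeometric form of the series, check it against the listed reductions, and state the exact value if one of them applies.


Prefactor -2, argument 1/5: 0F1 with upper {-} over lower {5}. Verdict: none. No listed pattern accepts 0F1(-; 5; 1/5).

Key observation: with t_0 = -2, the two k-th powers (prefactor -2) combine into one argument.
Step ratio: r(k) = (1/5) * 1 / [(k+5) (k+1)] ; factor over Q: parameters, x = (1/5), and C = -2.


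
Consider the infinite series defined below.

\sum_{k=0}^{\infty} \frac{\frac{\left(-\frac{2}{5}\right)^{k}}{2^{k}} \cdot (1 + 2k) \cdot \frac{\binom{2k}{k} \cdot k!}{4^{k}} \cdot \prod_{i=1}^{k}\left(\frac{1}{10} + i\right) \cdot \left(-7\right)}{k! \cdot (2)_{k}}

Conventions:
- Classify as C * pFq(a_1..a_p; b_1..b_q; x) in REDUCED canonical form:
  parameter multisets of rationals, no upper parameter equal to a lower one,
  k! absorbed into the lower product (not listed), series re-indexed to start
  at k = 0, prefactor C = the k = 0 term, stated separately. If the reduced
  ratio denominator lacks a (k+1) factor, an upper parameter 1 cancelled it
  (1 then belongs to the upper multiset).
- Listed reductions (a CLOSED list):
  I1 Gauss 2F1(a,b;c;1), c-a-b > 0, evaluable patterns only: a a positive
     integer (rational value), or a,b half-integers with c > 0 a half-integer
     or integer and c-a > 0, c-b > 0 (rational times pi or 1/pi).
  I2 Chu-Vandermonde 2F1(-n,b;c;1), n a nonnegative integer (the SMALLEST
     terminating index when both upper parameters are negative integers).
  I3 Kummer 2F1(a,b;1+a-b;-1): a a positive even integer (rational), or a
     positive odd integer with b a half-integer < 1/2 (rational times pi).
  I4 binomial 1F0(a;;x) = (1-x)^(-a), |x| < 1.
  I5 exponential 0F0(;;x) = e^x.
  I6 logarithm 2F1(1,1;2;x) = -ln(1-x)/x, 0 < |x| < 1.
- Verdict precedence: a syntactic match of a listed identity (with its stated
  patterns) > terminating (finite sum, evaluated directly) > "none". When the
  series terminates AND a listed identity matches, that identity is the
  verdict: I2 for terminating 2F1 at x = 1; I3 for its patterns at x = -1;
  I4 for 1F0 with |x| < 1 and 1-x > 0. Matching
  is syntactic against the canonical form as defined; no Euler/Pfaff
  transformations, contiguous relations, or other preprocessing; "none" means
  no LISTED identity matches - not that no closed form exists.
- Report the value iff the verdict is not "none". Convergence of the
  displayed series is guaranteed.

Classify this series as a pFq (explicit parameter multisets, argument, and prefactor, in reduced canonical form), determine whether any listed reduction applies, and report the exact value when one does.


The series (x = -\frac{1}{5}) is 2F1: upper {\frac{11}{10}, \frac{3}{2}}, lower {2}, prefactor -7. Verdict: none. Every listed pattern misses the 2F1 form at -\frac{1}{5}, upper {\frac{11}{10}, \frac{3}{2}}.

Key step: from the first term -7: the (2k+1) factor (prefactor -7) shifts (1/2)_k to (3/2)_k.
Adjacent-term ratio: r(k) = -\frac{1}{5} * (k+\frac{11}{10}) (k+\frac{3}{2}) / [(k+2) (k+1)] - rational in k. x = -\frac{1}{5}; t_0 = -7; negate the roots.


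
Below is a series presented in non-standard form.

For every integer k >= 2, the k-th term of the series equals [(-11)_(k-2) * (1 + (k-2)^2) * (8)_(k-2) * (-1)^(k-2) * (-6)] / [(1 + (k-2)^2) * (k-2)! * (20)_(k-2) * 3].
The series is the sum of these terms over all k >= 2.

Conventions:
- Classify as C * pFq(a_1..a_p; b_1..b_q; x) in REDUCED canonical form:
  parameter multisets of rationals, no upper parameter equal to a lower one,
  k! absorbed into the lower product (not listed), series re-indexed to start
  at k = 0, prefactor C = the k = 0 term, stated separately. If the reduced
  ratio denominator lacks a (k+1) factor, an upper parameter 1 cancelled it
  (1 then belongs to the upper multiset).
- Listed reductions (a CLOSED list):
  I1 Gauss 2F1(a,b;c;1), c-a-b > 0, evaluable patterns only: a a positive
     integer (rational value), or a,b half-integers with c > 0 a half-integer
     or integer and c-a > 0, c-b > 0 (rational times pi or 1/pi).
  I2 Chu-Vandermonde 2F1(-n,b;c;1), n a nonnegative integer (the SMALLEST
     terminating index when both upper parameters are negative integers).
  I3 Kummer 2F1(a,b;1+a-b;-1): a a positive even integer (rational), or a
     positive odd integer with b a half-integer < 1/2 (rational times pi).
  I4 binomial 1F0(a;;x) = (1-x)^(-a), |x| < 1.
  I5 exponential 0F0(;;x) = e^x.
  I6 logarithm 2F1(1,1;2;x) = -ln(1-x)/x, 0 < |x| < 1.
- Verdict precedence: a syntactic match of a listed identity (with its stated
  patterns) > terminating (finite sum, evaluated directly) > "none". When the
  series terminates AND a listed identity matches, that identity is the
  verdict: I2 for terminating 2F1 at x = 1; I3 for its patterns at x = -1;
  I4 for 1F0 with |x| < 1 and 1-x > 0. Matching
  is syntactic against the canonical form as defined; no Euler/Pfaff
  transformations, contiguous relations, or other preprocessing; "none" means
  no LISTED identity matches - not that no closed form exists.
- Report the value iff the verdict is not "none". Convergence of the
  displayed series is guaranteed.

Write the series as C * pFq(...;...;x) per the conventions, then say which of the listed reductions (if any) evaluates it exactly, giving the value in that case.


x = -1 here; the reduced form reads 2F1, upper {-11, 8}, lower {20}, C = -2. Verdict (x = -1): Kummer (I3) applies (x = -1; c = 20 equals 1+a-b for upper {-11, 8}: listed pattern). Value: -3876/35.

Key step: t_0 being -2, the constant factors (prefactor -2) combine into one prefactor.
Term ratio: r(k) = (-1) * (k-11) (k+8) / [(k+20) (k+1)] - rational in k. x = (-1); t_0 = -2; negate the roots.
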